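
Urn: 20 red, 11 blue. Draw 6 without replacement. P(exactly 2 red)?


Hypergeometric: C(20,2)×C(11,4)/C(31,6)
= 190×330/736281 = 20900/245427

P(X=2) = 20900/245427 ≈ 8.52%


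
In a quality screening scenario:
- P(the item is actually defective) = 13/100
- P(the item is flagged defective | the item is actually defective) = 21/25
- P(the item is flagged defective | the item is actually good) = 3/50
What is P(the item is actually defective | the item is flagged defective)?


Using Bayes' theorem:
P(A|B) = P(B|A)·P(A) / P(B)

P(the item is flagged defective) = 21/25 × 13/100 + 3/50 × 87/100
= 273/2500 + 261/5000 = 807/5000

P(the item is actually defective|the item is flagged defective) = (273/2500) / (807/5000) = 182/269

P(the item is actually defective|the item is flagged defective) = 182/269 ≈ 67.66%


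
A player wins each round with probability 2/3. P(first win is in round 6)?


Geometric: P(X=6) = (1-p)^(k-1)×p = (1/3)^5×2/3 = 2/729

P(X=6) = 2/729 ≈ 0.27%


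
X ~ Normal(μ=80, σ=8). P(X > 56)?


z = (56-80)/8 = -3.0
P(X > 56) = 1 - P(Z ≤ -3.0) = 1 - 0.0013 = 0.9987

P(X > 56) ≈ 0.9987


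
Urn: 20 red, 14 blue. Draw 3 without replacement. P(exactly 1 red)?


Hypergeometric: C(20,1)×C(14,2)/C(34,3)
= 20×91/5984 = 455/1496

P(X=1) = 455/1496 ≈ 30.41%


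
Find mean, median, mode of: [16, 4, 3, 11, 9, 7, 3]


Sorted: [3, 3, 4, 7, 9, 11, 16]
Mean = 53/7
Median = 7
Freq: {16: 1, 4: 1, 3: 2, 11: 1, 9: 1, 7: 1}
Mode: [3]

Mean=53/7, Median=7, Mode=3


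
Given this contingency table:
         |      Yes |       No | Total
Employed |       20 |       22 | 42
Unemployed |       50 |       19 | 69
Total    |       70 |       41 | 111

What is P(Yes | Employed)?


P(Yes | Employed) = 20/(20+22) = 20/42 = 10/21

P(Yes|Employed) = 10/21 ≈ 47.62%


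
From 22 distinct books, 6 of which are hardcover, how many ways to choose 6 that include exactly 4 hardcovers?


Choose 4 of the 6 hardcovers and 2 of the other 16 books:
C(6,4)×C(16,2) = 15×120 = 1800

1800


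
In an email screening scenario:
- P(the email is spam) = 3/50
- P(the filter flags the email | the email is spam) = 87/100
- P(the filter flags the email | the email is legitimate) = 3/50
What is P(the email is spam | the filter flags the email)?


Using Bayes' theorem:
P(A|B) = P(B|A)·P(A) / P(B)

P(the filter flags the email) = 87/100 × 3/50 + 3/50 × 47/50
= 261/5000 + 141/2500 = 543/5000

P(the email is spam|the filter flags the email) = (261/5000) / (543/5000) = 87/181

P(the email is spam|the filter flags the email) = 87/181 ≈ 48.07%


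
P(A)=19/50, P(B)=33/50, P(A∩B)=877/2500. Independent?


P(A)×P(B) = 627/2500
P(A∩B) = 877/2500
Not equal → NOT independent

No, not independent


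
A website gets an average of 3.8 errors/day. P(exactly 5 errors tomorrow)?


Poisson(λ=3.8): P(X=5) = e^(-λ)×λ^k/k!
= e^(-3.8) × 3.8^5 / 5!
≈ 0.02237077186 × 792.35168 / 120 ≈ 0.147713

P(X=5) ≈ 0.147713 ≈ 14.77%


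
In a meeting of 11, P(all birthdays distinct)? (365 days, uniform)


P(all different) = Π(365-i)/365 for i=0..10
= (365/365)×(364/365)×...×(355/365)
= 0.858859

P ≈ 0.8589 ≈ 85.89%


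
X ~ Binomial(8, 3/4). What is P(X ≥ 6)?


P(X ≥ 6) = Σ P(X=i) for i=6..8
P(X=6) = 5103/16384
P(X=7) = 2187/8192
P(X=8) = 6561/65536
Sum = 44469/65536

P(X ≥ 6) = 44469/65536 ≈ 67.85%


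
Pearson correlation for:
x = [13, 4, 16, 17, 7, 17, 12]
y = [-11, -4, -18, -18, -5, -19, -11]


n=7, Σx=86, Σy=-86, Σxy=-1243, Σx²=1212, Σy²=1292
r = (7×(-1243) - 86×(-86))/√((7×1212 - 86²)(7×1292 - (-86)²))
= -1305/√(1088×1648) = -1305/√1793024 ≈ -1305/1339.0385 ≈ -0.9746

r ≈ -0.9746


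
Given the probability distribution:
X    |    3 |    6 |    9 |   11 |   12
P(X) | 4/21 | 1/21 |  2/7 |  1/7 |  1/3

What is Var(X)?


E[X] = 9
E[X²] = 643/7
Var(X) = E[X²] - (E[X])² = 643/7 - 81 = 76/7

Var(X) = 76/7 ≈ 10.8571


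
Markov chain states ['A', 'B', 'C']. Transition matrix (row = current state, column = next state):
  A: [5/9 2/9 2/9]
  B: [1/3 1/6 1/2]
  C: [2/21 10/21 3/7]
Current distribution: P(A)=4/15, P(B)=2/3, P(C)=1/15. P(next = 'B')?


P(next=B) = Σᵢ P(now=i)×P(i→B)
= 4/15×2/9 + 2/3×1/6 + 1/15×10/21
= 8/135 + 1/9 + 2/63 = 191/945

P = 191/945 ≈ 0.2021


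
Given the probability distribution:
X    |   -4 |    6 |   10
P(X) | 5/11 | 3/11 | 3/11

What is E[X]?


E[X] = Σ x·P(X=x)
= (-4)×(5/11) + (6)×(3/11) + (10)×(3/11)
= 28/11

E[X] = 28/11


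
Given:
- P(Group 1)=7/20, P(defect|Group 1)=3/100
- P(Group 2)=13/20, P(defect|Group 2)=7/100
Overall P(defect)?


P(B) = Σ P(B|Aᵢ)×P(Aᵢ)
  3/100×7/20 = 21/2000
  7/100×13/20 = 91/2000
Sum = 7/125

P(defect) = 7/125 ≈ 5.60%


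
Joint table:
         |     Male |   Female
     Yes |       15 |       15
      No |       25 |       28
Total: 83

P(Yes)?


P(Yes) = (15+15)/83 = 30/83

P(Yes) = 30/83 ≈ 36.14%


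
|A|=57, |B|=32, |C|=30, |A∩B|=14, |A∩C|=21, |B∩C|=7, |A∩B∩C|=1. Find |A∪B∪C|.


|A∪B∪C| = 57+32+30-14-21-7+1 = 78

|A∪B∪C| = 78


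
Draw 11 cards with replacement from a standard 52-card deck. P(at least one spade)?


P(not a spade) = 39/52 = 3/4
P(none in 11 draws) = (3/4)^11 = 177147/4194304
P(≥1 spade) = 1 - 177147/4194304 = 4017157/4194304

P = 4017157/4194304 ≈ 95.78%


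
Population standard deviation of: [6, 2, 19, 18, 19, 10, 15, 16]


Mean = 105/8
  (6-105/8)²=3249/64
  (2-105/8)²=7921/64
  (19-105/8)²=2209/64
  (18-105/8)²=1521/64
  (19-105/8)²=2209/64
  (10-105/8)²=625/64
  (15-105/8)²=225/64
  (16-105/8)²=529/64
Σ(x-μ)² = 2311/8
σ² = (2311/8)/8 = 2311/64

σ = √(2311/64) ≈ 6.0091


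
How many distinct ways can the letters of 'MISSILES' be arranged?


Letters: 8, freq: {'M': 1, 'I': 2, 'S': 3, 'L': 1, 'E': 1}
8!/(1!×2!×3!×1!×1!) = 40320/12 = 3360

3360


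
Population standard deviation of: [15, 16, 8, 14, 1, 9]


Mean = 63/6 = 21/2
  (15-21/2)²=81/4
  (16-21/2)²=121/4
  (8-21/2)²=25/4
  (14-21/2)²=49/4
  (1-21/2)²=361/4
  (9-21/2)²=9/4
Σ(x-μ)² = 323/2
σ² = (323/2)/6 = 323/12

σ = √(323/12) ≈ 5.1881


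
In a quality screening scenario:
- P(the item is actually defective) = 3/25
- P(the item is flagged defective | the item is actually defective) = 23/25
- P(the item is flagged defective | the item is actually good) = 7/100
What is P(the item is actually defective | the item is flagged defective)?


Using Bayes' theorem:
P(A|B) = P(B|A)·P(A) / P(B)

P(the item is flagged defective) = 23/25 × 3/25 + 7/100 × 22/25
= 69/625 + 77/1250 = 43/250

P(the item is actually defective|the item is flagged defective) = (69/625) / (43/250) = 138/215

P(the item is actually defective|the item is flagged defective) = 138/215 ≈ 64.19%


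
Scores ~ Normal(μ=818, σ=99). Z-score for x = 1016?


z = (x - μ)/σ = (1016 - 818)/99 = 2.0

z = 2.0


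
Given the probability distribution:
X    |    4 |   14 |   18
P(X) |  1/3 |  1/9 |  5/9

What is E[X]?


E[X] = Σ x·P(X=x)
= (4)×(1/3) + (14)×(1/9) + (18)×(5/9)
= 116/9

E[X] = 116/9


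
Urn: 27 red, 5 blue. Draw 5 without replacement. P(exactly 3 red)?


Hypergeometric: C(27,3)×C(5,2)/C(32,5)
= 2925×10/201376 = 14625/100688

P(X=3) = 14625/100688 ≈ 14.53%


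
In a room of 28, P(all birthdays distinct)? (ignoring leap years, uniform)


P(all different) = Π(365-i)/365 for i=0..27
= (365/365)×(364/365)×...×(338/365)
= 0.345539

P ≈ 0.3455 ≈ 34.55%


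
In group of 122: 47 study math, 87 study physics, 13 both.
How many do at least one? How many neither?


|A∪B| = 47+87-13 = 121
Neither = 122-121 = 1

At least one: 121; Neither: 1


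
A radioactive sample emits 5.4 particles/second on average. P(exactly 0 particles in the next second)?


Poisson(λ=5.4): P(X=0) = e^(-λ)×λ^k/k!
= e^(-5.4) × 5.4^0 / 0!
≈ 0.004516580943 × 1 / 1 ≈ 0.004517

P(X=0) ≈ 0.004517 ≈ 0.45%


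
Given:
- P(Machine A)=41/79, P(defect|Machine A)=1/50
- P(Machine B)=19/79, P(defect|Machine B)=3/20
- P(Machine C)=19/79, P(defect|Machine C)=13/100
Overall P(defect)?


P(B) = Σ P(B|Aᵢ)×P(Aᵢ)
  1/50×41/79 = 41/3950
  3/20×19/79 = 57/1580
  13/100×19/79 = 247/7900
Sum = 307/3950

P(defect) = 307/3950 ≈ 7.77%


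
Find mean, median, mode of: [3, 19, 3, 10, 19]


Sorted: [3, 3, 10, 19, 19]
Mean = 54/5
Median = 10
Freq: {3: 2, 19: 2, 10: 1}
Mode: [3, 19]

Mean=54/5, Median=10, Mode=[3, 19]


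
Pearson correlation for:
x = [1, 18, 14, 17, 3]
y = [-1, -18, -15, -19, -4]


n=5, Σx=53, Σy=-57, Σxy=-870, Σx²=819, Σy²=927
r = (5×(-870) - 53×(-57))/√((5×819 - 53²)(5×927 - (-57)²))
= -1329/√(1286×1386) = -1329/√1782396 ≈ -1329/1335.0640 ≈ -0.9955

r ≈ -0.9955


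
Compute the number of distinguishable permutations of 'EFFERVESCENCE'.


Letters: 13, freq: {'E': 5, 'F': 2, 'R': 1, 'V': 1, 'S': 1, 'C': 2, 'N': 1}
13!/(5!×2!×1!×1!×1!×2!×1!) = 6227020800/480 = 12972960

12972960


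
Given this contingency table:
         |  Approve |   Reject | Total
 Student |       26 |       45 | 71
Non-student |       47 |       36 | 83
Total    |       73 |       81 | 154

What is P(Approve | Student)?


P(Approve | Student) = 26/(26+45) = 26/71

P(Approve|Student) = 26/71 ≈ 36.62%


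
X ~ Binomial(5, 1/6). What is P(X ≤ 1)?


P(X ≤ 1) = Σ P(X=i) for i=0..1
P(X=0) = 3125/7776
P(X=1) = 3125/7776
Sum = 3125/3888

P(X ≤ 1) = 3125/3888 ≈ 80.38%


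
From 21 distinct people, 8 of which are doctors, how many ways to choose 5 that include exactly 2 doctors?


Choose 2 of the 8 doctors and 3 of the other 13 people:
C(8,2)×C(13,3) = 28×286 = 8008

8008


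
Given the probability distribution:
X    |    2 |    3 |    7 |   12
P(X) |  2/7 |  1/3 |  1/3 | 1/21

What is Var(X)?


E[X] = 94/21
E[X²] = 82/3
Var(X) = E[X²] - (E[X])² = 82/3 - 8836/441 = 3218/441

Var(X) = 3218/441 ≈ 7.2971


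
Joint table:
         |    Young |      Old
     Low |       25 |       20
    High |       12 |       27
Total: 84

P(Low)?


P(Low) = (25+20)/84 = 45/84 = 15/28

P(Low) = 15/28 ≈ 53.57%


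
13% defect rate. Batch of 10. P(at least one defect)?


P(all good) = (87/100)^10 = 24842341419143568849/100000000000000000000
P(≥1 defect) = 75157658580856431151/100000000000000000000

P = 75157658580856431151/100000000000000000000 ≈ 75.16%


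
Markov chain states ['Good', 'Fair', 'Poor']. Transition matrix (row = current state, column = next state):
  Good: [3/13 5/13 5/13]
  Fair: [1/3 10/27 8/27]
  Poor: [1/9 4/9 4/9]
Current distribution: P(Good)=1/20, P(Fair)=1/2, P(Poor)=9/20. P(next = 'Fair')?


P(next=Fair) = Σᵢ P(now=i)×P(i→Fair)
= 1/20×5/13 + 1/2×10/27 + 9/20×4/9
= 1/52 + 5/27 + 1/5 = 2839/7020

P = 2839/7020 ≈ 0.4044


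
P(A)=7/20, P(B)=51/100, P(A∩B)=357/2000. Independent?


P(A)×P(B) = 357/2000
P(A∩B) = 357/2000
Equal ✓ → Independent

Yes, independent


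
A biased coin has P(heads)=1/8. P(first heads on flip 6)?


Geometric: P(X=6) = (1-p)^(k-1)×p = (7/8)^5×1/8 = 16807/262144

P(X=6) = 16807/262144 ≈ 6.41%


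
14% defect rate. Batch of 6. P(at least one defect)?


P(all good) = (43/50)^6 = 6321363049/15625000000
P(≥1 defect) = 9303636951/15625000000

P = 9303636951/15625000000 ≈ 59.54%


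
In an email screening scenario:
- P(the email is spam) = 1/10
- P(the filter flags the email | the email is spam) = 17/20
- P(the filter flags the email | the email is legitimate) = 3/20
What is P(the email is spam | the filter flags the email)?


Using Bayes' theorem:
P(A|B) = P(B|A)·P(A) / P(B)

P(the filter flags the email) = 17/20 × 1/10 + 3/20 × 9/10
= 17/200 + 27/200 = 11/50

P(the email is spam|the filter flags the email) = (17/200) / (11/50) = 17/44

P(the email is spam|the filter flags the email) = 17/44 ≈ 38.64%


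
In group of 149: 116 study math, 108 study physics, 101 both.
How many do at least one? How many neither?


|A∪B| = 116+108-101 = 123
Neither = 149-123 = 26

At least one: 123; Neither: 26


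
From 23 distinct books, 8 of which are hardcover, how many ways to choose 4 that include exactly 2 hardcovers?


Choose 2 of the 8 hardcovers and 2 of the other 15 books:
C(8,2)×C(15,2) = 28×105 = 2940

2940


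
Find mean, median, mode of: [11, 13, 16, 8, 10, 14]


Sorted: [8, 10, 11, 13, 14, 16]
Mean = 72/6 = 12
Median = 12
Freq: {11: 1, 13: 1, 16: 1, 8: 1, 10: 1, 14: 1}
Mode: No mode

Mean=12, Median=12, Mode=No mode


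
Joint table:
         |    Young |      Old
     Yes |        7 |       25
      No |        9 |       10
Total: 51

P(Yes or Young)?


P(Yes∨Young) = P(Yes) + P(Young) - P(Yes∧Young)
= (32 + 16 - 7)/51 = 41/51

P = 41/51 ≈ 80.39%


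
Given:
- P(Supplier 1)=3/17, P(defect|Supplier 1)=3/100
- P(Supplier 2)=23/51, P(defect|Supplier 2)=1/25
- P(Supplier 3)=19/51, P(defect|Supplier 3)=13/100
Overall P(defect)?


P(B) = Σ P(B|Aᵢ)×P(Aᵢ)
  3/100×3/17 = 9/1700
  1/25×23/51 = 23/1275
  13/100×19/51 = 247/5100
Sum = 61/850

P(defect) = 61/850 ≈ 7.18%


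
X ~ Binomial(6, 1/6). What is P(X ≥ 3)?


P(X ≥ 3) = Σ P(X=i) for i=3..6
P(X=3) = 625/11664
P(X=4) = 125/15552
P(X=5) = 5/7776
P(X=6) = 1/46656
Sum = 1453/23328

P(X ≥ 3) = 1453/23328 ≈ 6.23%


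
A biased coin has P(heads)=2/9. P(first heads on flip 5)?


Geometric: P(X=5) = (1-p)^(k-1)×p = (7/9)^4×2/9 = 4802/59049

P(X=5) = 4802/59049 ≈ 8.13%


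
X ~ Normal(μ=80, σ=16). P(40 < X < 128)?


z₁=(40-80)/16=-2.5, z₂=(128-80)/16=3.0
P = Φ(3.0) - Φ(-2.5) = 0.998650 - 0.006210 = 0.992440 ≈ 0.9924

P(40 < X < 128) ≈ 0.9924


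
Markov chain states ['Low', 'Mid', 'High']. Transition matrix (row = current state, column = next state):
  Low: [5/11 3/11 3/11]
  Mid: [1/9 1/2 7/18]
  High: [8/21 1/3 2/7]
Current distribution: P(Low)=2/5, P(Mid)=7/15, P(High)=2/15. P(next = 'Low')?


P(next=Low) = Σᵢ P(now=i)×P(i→Low)
= 2/5×5/11 + 7/15×1/9 + 2/15×8/21
= 2/11 + 7/135 + 16/315 = 2957/10395

P = 2957/10395 ≈ 0.2845


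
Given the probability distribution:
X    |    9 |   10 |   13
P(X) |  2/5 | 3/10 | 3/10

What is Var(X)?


E[X] = 21/2
E[X²] = 1131/10
Var(X) = E[X²] - (E[X])² = 1131/10 - 441/4 = 57/20

Var(X) = 57/20 ≈ 2.8500


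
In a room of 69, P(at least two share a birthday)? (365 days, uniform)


P(all different) = Π(365-i)/365 for i=0..68
= 0.001036
P(match) = 1 - 0.001036 = 0.998964

P ≈ 0.9990 ≈ 99.90%


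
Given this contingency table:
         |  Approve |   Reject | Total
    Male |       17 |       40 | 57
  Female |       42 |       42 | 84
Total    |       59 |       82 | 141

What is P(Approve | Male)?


P(Approve | Male) = 17/(17+40) = 17/57

P(Approve|Male) = 17/57 ≈ 29.82%


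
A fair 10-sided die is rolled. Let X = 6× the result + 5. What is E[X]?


E[die] = (1+10)/2 = 11/2
E[X] = 6×11/2 + 5 = 38

E[X] = 38


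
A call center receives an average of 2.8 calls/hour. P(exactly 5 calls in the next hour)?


Poisson(λ=2.8): P(X=5) = e^(-λ)×λ^k/k!
= e^(-2.8) × 2.8^5 / 5!
≈ 0.06081006263 × 172.10368 / 120 ≈ 0.087214

P(X=5) ≈ 0.087214 ≈ 8.72%


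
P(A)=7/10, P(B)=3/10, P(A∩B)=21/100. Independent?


P(A)×P(B) = 21/100
P(A∩B) = 21/100
Equal ✓ → Independent

Yes, independent


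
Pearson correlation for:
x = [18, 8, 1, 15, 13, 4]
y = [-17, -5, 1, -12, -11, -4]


n=6, Σx=59, Σy=-48, Σxy=-684, Σx²=799, Σy²=596
r = (6×(-684) - 59×(-48))/√((6×799 - 59²)(6×596 - (-48)²))
= -1272/√(1313×1272) = -1272/√1670136 ≈ -1272/1292.3374 ≈ -0.9843

r ≈ -0.9843


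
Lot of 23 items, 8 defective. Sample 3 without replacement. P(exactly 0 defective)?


Hypergeometric: C(8,0)×C(15,3)/C(23,3)
= 1×455/1771 = 65/253

P(X=0) = 65/253 ≈ 25.69%


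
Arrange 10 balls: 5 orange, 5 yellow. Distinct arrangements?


10!/(5!×5!) = 252

252


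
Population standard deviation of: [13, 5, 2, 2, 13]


Mean = 35/5 = 7
  (13-7)²=36
  (5-7)²=4
  (2-7)²=25
  (2-7)²=25
  (13-7)²=36
Σ(x-μ)² = 126
σ² = 126/5

σ = √(126/5) ≈ 5.0200


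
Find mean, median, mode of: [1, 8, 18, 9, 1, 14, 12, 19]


Sorted: [1, 1, 8, 9, 12, 14, 18, 19]
Mean = 82/8 = 41/4
Median = 21/2
Freq: {1: 2, 8: 1, 18: 1, 9: 1, 14: 1, 12: 1, 19: 1}
Mode: [1]

Mean=41/4, Median=21/2, Mode=1


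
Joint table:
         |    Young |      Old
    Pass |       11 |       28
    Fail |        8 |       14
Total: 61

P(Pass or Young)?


P(Pass∨Young) = P(Pass) + P(Young) - P(Pass∧Young)
= (39 + 19 - 11)/61 = 47/61

P = 47/61 ≈ 77.05%


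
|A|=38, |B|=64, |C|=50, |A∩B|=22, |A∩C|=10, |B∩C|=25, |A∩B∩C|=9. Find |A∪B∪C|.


|A∪B∪C| = 38+64+50-22-10-25+9 = 104

|A∪B∪C| = 104


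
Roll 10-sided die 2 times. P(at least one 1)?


P(no 1)^2 = (9/10)^2 = 81/100
P(≥1) = 1 - 81/100 = 19/100

P = 19/100 ≈ 19.00%


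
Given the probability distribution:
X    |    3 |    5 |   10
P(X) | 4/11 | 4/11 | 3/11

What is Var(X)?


E[X] = 62/11
E[X²] = 436/11
Var(X) = E[X²] - (E[X])² = 436/11 - 3844/121 = 952/121

Var(X) = 952/121 ≈ 7.8678


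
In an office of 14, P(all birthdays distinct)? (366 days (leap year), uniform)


P(all different) = Π(366-i)/366 for i=0..13
= (366/366)×(365/366)×...×(353/366)
= 0.777440

P ≈ 0.7774 ≈ 77.74%


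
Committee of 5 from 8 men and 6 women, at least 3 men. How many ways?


Count by #men:
  3M,2W: C(8,3)×C(6,2)=840
  4M,1W: C(8,4)×C(6,1)=420
  5M,0W: C(8,5)×C(6,0)=56
Total = 1316

1316


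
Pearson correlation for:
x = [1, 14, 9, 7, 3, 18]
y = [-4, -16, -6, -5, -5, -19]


n=6, Σx=52, Σy=-55, Σxy=-674, Σx²=660, Σy²=719
r = (6×(-674) - 52×(-55))/√((6×660 - 52²)(6×719 - (-55)²))
= -1184/√(1256×1289) = -1184/√1618984 ≈ -1184/1272.3930 ≈ -0.9305

r ≈ -0.9305


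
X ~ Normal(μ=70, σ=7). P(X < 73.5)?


z = (73.5-70)/7 = 0.5
P(Z < 0.5) = 0.6915

P(X < 73.5) ≈ 0.6915


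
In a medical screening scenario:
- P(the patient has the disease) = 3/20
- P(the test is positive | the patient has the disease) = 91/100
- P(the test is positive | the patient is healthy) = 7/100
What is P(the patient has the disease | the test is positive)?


Using Bayes' theorem:
P(A|B) = P(B|A)·P(A) / P(B)

P(the test is positive) = 91/100 × 3/20 + 7/100 × 17/20
= 273/2000 + 119/2000 = 49/250

P(the patient has the disease|the test is positive) = (273/2000) / (49/250) = 39/56

P(the patient has the disease|the test is positive) = 39/56 ≈ 69.64%


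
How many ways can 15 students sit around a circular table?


Circular arrangements of 15 distinct objects: fix one position to break rotational symmetry.
(n-1)! = 14! = 87178291200

87178291200


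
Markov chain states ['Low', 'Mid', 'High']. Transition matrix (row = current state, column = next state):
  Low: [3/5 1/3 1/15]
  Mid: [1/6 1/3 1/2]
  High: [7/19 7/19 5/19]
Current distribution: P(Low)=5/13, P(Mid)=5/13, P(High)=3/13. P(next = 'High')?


P(next=High) = Σᵢ P(now=i)×P(i→High)
= 5/13×1/15 + 5/13×1/2 + 3/13×5/19
= 1/39 + 5/26 + 15/247 = 413/1482

P = 413/1482 ≈ 0.2787


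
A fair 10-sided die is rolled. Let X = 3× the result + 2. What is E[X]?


E[die] = (1+10)/2 = 11/2
E[X] = 3×11/2 + 2 = 37/2

E[X] = 37/2


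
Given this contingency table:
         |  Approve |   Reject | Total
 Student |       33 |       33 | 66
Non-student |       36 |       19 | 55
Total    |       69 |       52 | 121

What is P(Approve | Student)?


P(Approve | Student) = 33/(33+33) = 33/66 = 1/2

P(Approve|Student) = 1/2 ≈ 50.00%


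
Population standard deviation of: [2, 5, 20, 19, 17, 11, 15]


Mean = 89/7
  (2-89/7)²=5625/49
  (5-89/7)²=2916/49
  (20-89/7)²=2601/49
  (19-89/7)²=1936/49
  (17-89/7)²=900/49
  (11-89/7)²=144/49
  (15-89/7)²=256/49
Σ(x-μ)² = 2054/7
σ² = (2054/7)/7 = 2054/49

σ = √(2054/49) ≈ 6.4744


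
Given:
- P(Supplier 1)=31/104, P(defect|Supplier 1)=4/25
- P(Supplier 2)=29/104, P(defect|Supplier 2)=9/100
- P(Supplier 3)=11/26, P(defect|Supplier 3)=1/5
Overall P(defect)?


P(B) = Σ P(B|Aᵢ)×P(Aᵢ)
  4/25×31/104 = 31/650
  9/100×29/104 = 261/10400
  1/5×11/26 = 11/130
Sum = 1637/10400

P(defect) = 1637/10400 ≈ 15.74%


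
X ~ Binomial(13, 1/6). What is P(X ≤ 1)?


P(X ≤ 1) = Σ P(X=i) for i=0..1
P(X=0) = 1220703125/13060694016
P(X=1) = 3173828125/13060694016
Sum = 244140625/725594112

P(X ≤ 1) = 244140625/725594112 ≈ 33.65%


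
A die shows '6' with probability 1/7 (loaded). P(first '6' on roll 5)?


Geometric: P(X=5) = (1-p)^(k-1)×p = (6/7)^4×1/7 = 1296/16807

P(X=5) = 1296/16807 ≈ 7.71%


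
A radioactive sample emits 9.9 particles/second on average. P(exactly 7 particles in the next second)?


Poisson(λ=9.9): P(X=7) = e^(-λ)×λ^k/k!
= e^(-9.9) × 9.9^7 / 7!
≈ 5.017468206e-05 × 9320653.47907 / 5040 ≈ 0.092790

P(X=7) ≈ 0.092790 ≈ 9.28%


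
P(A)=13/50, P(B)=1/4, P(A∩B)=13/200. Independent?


P(A)×P(B) = 13/200
P(A∩B) = 13/200
Equal ✓ → Independent

Yes, independent


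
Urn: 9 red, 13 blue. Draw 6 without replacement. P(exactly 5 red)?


Hypergeometric: C(9,5)×C(13,1)/C(22,6)
= 126×13/74613 = 78/3553

P(X=5) = 78/3553 ≈ 2.20%


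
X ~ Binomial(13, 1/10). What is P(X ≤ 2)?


P(X ≤ 2) = Σ P(X=i) for i=0..2
P(X=0) = 2541865828329/10000000000000
P(X=1) = 3671583974253/10000000000000
P(X=2) = 1223861324751/5000000000000
Sum = 2165293113021/2500000000000

P(X ≤ 2) = 2165293113021/2500000000000 ≈ 86.61%


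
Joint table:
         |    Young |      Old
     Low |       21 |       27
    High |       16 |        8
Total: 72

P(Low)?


P(Low) = (21+27)/72 = 48/72 = 2/3

P(Low) = 2/3 ≈ 66.67%


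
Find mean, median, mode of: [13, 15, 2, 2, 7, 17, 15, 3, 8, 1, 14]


Sorted: [1, 2, 2, 3, 7, 8, 13, 14, 15, 15, 17]
Mean = 97/11
Median = 8
Freq: {13: 1, 15: 2, 2: 2, 7: 1, 17: 1, 3: 1, 8: 1, 1: 1, 14: 1}
Mode: [2, 15]

Mean=97/11, Median=8, Mode=[2, 15]


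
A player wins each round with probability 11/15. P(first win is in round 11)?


Geometric: P(X=11) = (1-p)^(k-1)×p = (4/15)^10×11/15 = 11534336/8649755859375

P(X=11) = 11534336/8649755859375 ≈ 0.00%


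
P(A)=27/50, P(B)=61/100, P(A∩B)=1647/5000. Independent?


P(A)×P(B) = 1647/5000
P(A∩B) = 1647/5000
Equal ✓ → Independent

Yes, independent


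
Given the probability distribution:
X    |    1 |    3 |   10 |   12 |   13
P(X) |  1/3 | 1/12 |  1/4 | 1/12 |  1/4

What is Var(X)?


E[X] = 22/3
E[X²] = 241/3
Var(X) = E[X²] - (E[X])² = 241/3 - 484/9 = 239/9

Var(X) = 239/9 ≈ 26.5556


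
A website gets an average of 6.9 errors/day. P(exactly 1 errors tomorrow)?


Poisson(λ=6.9): P(X=1) = e^(-λ)×λ^k/k!
= e^(-6.9) × 6.9^1 / 1!
≈ 0.001007785429 × 6.9 / 1 ≈ 0.006954

P(X=1) ≈ 0.006954 ≈ 0.70%


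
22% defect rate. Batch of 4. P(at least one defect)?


P(all good) = (39/50)^4 = 2313441/6250000
P(≥1 defect) = 3936559/6250000

P = 3936559/6250000 ≈ 62.98%


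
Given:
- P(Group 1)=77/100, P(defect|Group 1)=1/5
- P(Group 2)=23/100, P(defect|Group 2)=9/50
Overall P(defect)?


P(B) = Σ P(B|Aᵢ)×P(Aᵢ)
  1/5×77/100 = 77/500
  9/50×23/100 = 207/5000
Sum = 977/5000

P(defect) = 977/5000 ≈ 19.54%


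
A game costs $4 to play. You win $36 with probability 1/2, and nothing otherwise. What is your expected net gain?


E[gain] = (36-4)×1/2 + (-4)×1/2
= 16 - 2 = 14

Expected net gain = $14 ≈ $14.00


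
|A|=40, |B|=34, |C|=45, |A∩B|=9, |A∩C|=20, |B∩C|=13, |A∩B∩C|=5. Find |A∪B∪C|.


|A∪B∪C| = 40+34+45-9-20-13+5 = 82

|A∪B∪C| = 82


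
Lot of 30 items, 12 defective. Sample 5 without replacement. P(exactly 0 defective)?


Hypergeometric: C(12,0)×C(18,5)/C(30,5)
= 1×8568/142506 = 68/1131

P(X=0) = 68/1131 ≈ 6.01%


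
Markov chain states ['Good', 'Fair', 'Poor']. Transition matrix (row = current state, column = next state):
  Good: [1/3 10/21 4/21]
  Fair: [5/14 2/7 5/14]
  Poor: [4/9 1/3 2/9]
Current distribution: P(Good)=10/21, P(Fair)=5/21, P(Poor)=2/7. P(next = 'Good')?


P(next=Good) = Σᵢ P(now=i)×P(i→Good)
= 10/21×1/3 + 5/21×5/14 + 2/7×4/9
= 10/63 + 25/294 + 8/63 = 109/294

P = 109/294 ≈ 0.3707


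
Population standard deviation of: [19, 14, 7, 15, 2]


Mean = 57/5
  (19-57/5)²=1444/25
  (14-57/5)²=169/25
  (7-57/5)²=484/25
  (15-57/5)²=324/25
  (2-57/5)²=2209/25
Σ(x-μ)² = 926/5
σ² = (926/5)/5 = 926/25

σ = √(926/25) ≈ 6.0860


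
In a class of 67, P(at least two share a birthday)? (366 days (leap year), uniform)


P(all different) = Π(366-i)/366 for i=0..66
= 0.001590
P(match) = 1 - 0.001590 = 0.998410

P ≈ 0.9984 ≈ 99.84%


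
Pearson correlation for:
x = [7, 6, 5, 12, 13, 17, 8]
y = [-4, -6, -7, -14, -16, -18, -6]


n=7, Σx=68, Σy=-71, Σxy=-829, Σx²=776, Σy²=913
r = (7×(-829) - 68×(-71))/√((7×776 - 68²)(7×913 - (-71)²))
= -975/√(808×1350) = -975/√1090800 ≈ -975/1044.4137 ≈ -0.9335

r ≈ -0.9335


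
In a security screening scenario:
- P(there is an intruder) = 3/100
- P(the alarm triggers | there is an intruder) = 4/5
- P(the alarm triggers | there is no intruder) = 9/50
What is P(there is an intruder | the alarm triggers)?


Using Bayes' theorem:
P(A|B) = P(B|A)·P(A) / P(B)

P(the alarm triggers) = 4/5 × 3/100 + 9/50 × 97/100
= 3/125 + 873/5000 = 993/5000

P(there is an intruder|the alarm triggers) = (3/125) / (993/5000) = 40/331

P(there is an intruder|the alarm triggers) = 40/331 ≈ 12.08%


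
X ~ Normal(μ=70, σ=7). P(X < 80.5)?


z = (80.5-70)/7 = 1.5
P(Z < 1.5) = 0.9332

P(X < 80.5) ≈ 0.9332


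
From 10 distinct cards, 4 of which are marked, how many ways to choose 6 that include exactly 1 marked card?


Choose 1 of the 4 marked cards and 5 of the other 6 cards:
C(4,1)×C(6,5) = 4×6 = 24

24


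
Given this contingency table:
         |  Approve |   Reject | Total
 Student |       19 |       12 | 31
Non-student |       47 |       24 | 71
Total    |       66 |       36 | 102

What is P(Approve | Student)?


P(Approve | Student) = 19/(19+12) = 19/31

P(Approve|Student) = 19/31 ≈ 61.29%


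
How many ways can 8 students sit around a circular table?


Circular arrangements of 8 distinct objects: fix one position to break rotational symmetry.
(n-1)! = 7! = 5040

5040


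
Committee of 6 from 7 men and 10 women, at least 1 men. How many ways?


Count by #men:
  1M,5W: C(7,1)×C(10,5)=1764
  2M,4W: C(7,2)×C(10,4)=4410
  3M,3W: C(7,3)×C(10,3)=4200
  4M,2W: C(7,4)×C(10,2)=1575
  5M,1W: C(7,5)×C(10,1)=210
  6M,0W: C(7,6)×C(10,0)=7
Total = 12166

12166


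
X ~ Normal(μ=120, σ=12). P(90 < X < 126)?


z₁=(90-120)/12=-2.5, z₂=(126-120)/12=0.5
P = Φ(0.5) - Φ(-2.5) = 0.691462 - 0.006210 = 0.685252 ≈ 0.6853

P(90 < X < 126) ≈ 0.6853


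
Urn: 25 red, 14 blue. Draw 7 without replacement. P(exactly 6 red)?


Hypergeometric: C(25,6)×C(14,1)/C(39,7)
= 177100×14/15380937 = 225400/1398267

P(X=6) = 225400/1398267 ≈ 16.12%


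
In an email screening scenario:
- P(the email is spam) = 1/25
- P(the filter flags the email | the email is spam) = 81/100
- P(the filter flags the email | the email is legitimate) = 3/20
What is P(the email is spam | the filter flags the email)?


Using Bayes' theorem:
P(A|B) = P(B|A)·P(A) / P(B)

P(the filter flags the email) = 81/100 × 1/25 + 3/20 × 24/25
= 81/2500 + 18/125 = 441/2500

P(the email is spam|the filter flags the email) = (81/2500) / (441/2500) = 9/49

P(the email is spam|the filter flags the email) = 9/49 ≈ 18.37%


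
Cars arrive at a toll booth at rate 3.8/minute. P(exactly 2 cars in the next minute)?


Poisson(λ=3.8): P(X=2) = e^(-λ)×λ^k/k!
= e^(-3.8) × 3.8^2 / 2!
≈ 0.02237077186 × 14.44 / 2 ≈ 0.161517

P(X=2) ≈ 0.161517 ≈ 16.15%


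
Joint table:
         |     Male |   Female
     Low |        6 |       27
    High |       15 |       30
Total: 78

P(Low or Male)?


P(Low∨Male) = P(Low) + P(Male) - P(Low∧Male)
= (33 + 21 - 6)/78 = 48/78 = 8/13

P = 8/13 ≈ 61.54%


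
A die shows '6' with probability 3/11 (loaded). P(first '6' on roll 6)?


Geometric: P(X=6) = (1-p)^(k-1)×p = (8/11)^5×3/11 = 98304/1771561

P(X=6) = 98304/1771561 ≈ 5.55%


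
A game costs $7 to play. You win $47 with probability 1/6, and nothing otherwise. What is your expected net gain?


E[gain] = (47-7)×1/6 + (-7)×5/6
= 20/3 - 35/6 = 5/6

Expected net gain = $5/6 ≈ $0.83


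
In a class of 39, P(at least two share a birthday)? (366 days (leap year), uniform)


P(all different) = Π(366-i)/366 for i=0..38
= 0.122510
P(match) = 1 - 0.122510 = 0.877490

P ≈ 0.8775 ≈ 87.75%


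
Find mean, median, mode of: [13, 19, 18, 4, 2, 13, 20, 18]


Sorted: [2, 4, 13, 13, 18, 18, 19, 20]
Mean = 107/8
Median = 31/2
Freq: {13: 2, 19: 1, 18: 2, 4: 1, 2: 1, 20: 1}
Mode: [13, 18]

Mean=107/8, Median=31/2, Mode=[13, 18]


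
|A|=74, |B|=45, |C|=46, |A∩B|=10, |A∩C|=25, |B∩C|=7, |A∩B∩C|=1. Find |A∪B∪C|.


|A∪B∪C| = 74+45+46-10-25-7+1 = 124

|A∪B∪C| = 124


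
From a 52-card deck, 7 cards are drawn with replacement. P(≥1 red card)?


P(not a red card) = 26/52 = 1/2
P(none in 7 draws) = (1/2)^7 = 1/128
P(≥1 red card) = 1 - 1/128 = 127/128

P = 127/128 ≈ 99.22%


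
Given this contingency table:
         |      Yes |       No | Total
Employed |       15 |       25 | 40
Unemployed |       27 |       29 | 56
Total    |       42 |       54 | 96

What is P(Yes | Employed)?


P(Yes | Employed) = 15/(15+25) = 15/40 = 3/8

P(Yes|Employed) = 3/8 ≈ 37.50%


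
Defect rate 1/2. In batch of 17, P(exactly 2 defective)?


Binomial: P(X=2) = C(17,2)×p^2×(1-p)^15
= 136 × 1/4 × 1/32768 = 17/16384

P(X=2) = 17/16384 ≈ 0.10%


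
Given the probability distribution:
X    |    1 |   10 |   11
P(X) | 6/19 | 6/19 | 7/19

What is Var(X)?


E[X] = 143/19
E[X²] = 1453/19
Var(X) = E[X²] - (E[X])² = 1453/19 - 20449/361 = 7158/361

Var(X) = 7158/361 ≈ 19.8283


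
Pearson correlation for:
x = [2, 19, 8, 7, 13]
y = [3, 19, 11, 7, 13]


n=5, Σx=49, Σy=53, Σxy=673, Σx²=647, Σy²=709
r = (5×673 - 49×53)/√((5×647 - 49²)(5×709 - 53²))
= 768/√(834×736) = 768/√613824 ≈ 768/783.4692 ≈ 0.9803

r ≈ 0.9803


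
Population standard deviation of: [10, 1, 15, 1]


Mean = 27/4
  (10-27/4)²=169/16
  (1-27/4)²=529/16
  (15-27/4)²=1089/16
  (1-27/4)²=529/16
Σ(x-μ)² = 579/4
σ² = (579/4)/4 = 579/16

σ = √(579/16) ≈ 6.0156


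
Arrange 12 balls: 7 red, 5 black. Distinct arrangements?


12!/(7!×5!) = 792

792


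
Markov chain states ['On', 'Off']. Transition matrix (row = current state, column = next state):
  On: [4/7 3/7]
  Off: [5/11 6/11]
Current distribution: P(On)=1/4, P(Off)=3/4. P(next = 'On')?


P(next=On) = Σᵢ P(now=i)×P(i→On)
= 1/4×4/7 + 3/4×5/11
= 1/7 + 15/44 = 149/308

P = 149/308 ≈ 0.4838


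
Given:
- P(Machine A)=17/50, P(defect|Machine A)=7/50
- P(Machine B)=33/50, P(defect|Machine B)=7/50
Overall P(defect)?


P(B) = Σ P(B|Aᵢ)×P(Aᵢ)
  7/50×17/50 = 119/2500
  7/50×33/50 = 231/2500
Sum = 7/50

P(defect) = 7/50 ≈ 14.00%


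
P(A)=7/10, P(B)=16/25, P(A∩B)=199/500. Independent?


P(A)×P(B) = 56/125
P(A∩B) = 199/500
Not equal → NOT independent

No, not independent


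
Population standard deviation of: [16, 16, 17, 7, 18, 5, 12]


Mean = 91/7 = 13
  (16-13)²=9
  (16-13)²=9
  (17-13)²=16
  (7-13)²=36
  (18-13)²=25
  (5-13)²=64
  (12-13)²=1
Σ(x-μ)² = 160
σ² = 160/7

σ = √(160/7) ≈ 4.7809


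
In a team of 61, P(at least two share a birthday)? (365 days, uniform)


P(all different) = Π(365-i)/365 for i=0..60
= 0.004911
P(match) = 1 - 0.004911 = 0.995089

P ≈ 0.9951 ≈ 99.51%


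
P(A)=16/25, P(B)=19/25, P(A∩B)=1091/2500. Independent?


P(A)×P(B) = 304/625
P(A∩B) = 1091/2500
Not equal → NOT independent

No, not independent


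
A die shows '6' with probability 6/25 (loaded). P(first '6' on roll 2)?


Geometric: P(X=2) = (1-p)^(k-1)×p = (19/25)^1×6/25 = 114/625

P(X=2) = 114/625 ≈ 18.24%


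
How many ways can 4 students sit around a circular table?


Circular arrangements of 4 distinct objects: fix one position to break rotational symmetry.
(n-1)! = 3! = 6

6


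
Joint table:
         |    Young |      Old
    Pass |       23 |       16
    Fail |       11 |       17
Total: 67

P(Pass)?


P(Pass) = (23+16)/67 = 39/67

P(Pass) = 39/67 ≈ 58.21%


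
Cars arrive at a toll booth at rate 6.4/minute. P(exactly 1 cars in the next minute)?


Poisson(λ=6.4): P(X=1) = e^(-λ)×λ^k/k!
= e^(-6.4) × 6.4^1 / 1!
≈ 0.001661557273 × 6.4 / 1 ≈ 0.010634

P(X=1) ≈ 0.010634 ≈ 1.06%


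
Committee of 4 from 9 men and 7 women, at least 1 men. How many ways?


Count by #men:
  1M,3W: C(9,1)×C(7,3)=315
  2M,2W: C(9,2)×C(7,2)=756
  3M,1W: C(9,3)×C(7,1)=588
  4M,0W: C(9,4)×C(7,0)=126
Total = 1785

1785


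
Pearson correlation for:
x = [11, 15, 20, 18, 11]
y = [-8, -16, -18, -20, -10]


n=5, Σx=75, Σy=-72, Σxy=-1158, Σx²=1191, Σy²=1144
r = (5×(-1158) - 75×(-72))/√((5×1191 - 75²)(5×1144 - (-72)²))
= -390/√(330×536) = -390/√176880 ≈ -390/420.5710 ≈ -0.9273

r ≈ -0.9273


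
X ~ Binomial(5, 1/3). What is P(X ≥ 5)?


P(X ≥ 5) = Σ P(X=i) for i=5..5
P(X=5) = 1/243
Sum = 1/243

P(X ≥ 5) = 1/243 ≈ 0.41%


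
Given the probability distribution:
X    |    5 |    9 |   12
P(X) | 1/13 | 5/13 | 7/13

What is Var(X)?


E[X] = 134/13
E[X²] = 1438/13
Var(X) = E[X²] - (E[X])² = 1438/13 - 17956/169 = 738/169

Var(X) = 738/169 ≈ 4.3669


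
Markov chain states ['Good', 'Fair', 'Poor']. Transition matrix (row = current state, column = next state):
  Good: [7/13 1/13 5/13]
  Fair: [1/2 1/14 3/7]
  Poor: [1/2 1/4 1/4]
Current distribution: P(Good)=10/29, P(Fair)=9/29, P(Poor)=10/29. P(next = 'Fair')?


P(next=Fair) = Σᵢ P(now=i)×P(i→Fair)
= 10/29×1/13 + 9/29×1/14 + 10/29×1/4
= 10/377 + 9/406 + 5/58 = 356/2639

P = 356/2639 ≈ 0.1349


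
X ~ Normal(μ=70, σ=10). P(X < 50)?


z = (50-70)/10 = -2.0
P(Z < -2.0) = 0.0228

P(X < 50) ≈ 0.0228


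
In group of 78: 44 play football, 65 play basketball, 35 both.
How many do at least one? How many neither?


|A∪B| = 44+65-35 = 74
Neither = 78-74 = 4

At least one: 74; Neither: 4


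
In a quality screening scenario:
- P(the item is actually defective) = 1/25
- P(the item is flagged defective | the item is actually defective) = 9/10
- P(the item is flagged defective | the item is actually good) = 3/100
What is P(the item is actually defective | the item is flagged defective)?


Using Bayes' theorem:
P(A|B) = P(B|A)·P(A) / P(B)

P(the item is flagged defective) = 9/10 × 1/25 + 3/100 × 24/25
= 9/250 + 18/625 = 81/1250

P(the item is actually defective|the item is flagged defective) = (9/250) / (81/1250) = 5/9

P(the item is actually defective|the item is flagged defective) = 5/9 ≈ 55.56%


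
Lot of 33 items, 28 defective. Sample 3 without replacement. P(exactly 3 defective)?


Hypergeometric: C(28,3)×C(5,0)/C(33,3)
= 3276×1/5456 = 819/1364

P(X=3) = 819/1364 ≈ 60.04%


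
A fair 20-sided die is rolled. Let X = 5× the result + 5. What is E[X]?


E[die] = (1+20)/2 = 21/2
E[X] = 5×21/2 + 5 = 115/2

E[X] = 115/2


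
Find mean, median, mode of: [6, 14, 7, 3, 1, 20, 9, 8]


Sorted: [1, 3, 6, 7, 8, 9, 14, 20]
Mean = 68/8 = 17/2
Median = 15/2
Freq: {6: 1, 14: 1, 7: 1, 3: 1, 1: 1, 20: 1, 9: 1, 8: 1}
Mode: No mode

Mean=17/2, Median=15/2, Mode=No mode


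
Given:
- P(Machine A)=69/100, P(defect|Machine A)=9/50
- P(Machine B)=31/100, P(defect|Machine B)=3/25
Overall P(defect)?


P(B) = Σ P(B|Aᵢ)×P(Aᵢ)
  9/50×69/100 = 621/5000
  3/25×31/100 = 93/2500
Sum = 807/5000

P(defect) = 807/5000 ≈ 16.14%


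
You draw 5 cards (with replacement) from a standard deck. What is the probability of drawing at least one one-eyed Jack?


P(not a one-eyed Jack) = 50/52 = 25/26
P(none in 5 draws) = (25/26)^5 = 9765625/11881376
P(≥1 one-eyed Jack) = 1 - 9765625/11881376 = 2115751/11881376

P = 2115751/11881376 ≈ 17.81%


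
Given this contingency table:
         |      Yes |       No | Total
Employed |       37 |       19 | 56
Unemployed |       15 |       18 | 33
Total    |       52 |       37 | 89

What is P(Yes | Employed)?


P(Yes | Employed) = 37/(37+19) = 37/56

P(Yes|Employed) = 37/56 ≈ 66.07%


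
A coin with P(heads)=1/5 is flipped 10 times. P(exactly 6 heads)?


Binomial: P(X=6) = C(10,6)×p^6×(1-p)^4
= 210 × 1/15625 × 256/625 = 10752/1953125

P(X=6) = 10752/1953125 ≈ 0.55%


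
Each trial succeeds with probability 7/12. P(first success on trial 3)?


Geometric: P(X=3) = (1-p)^(k-1)×p = (5/12)^2×7/12 = 175/1728

P(X=3) = 175/1728 ≈ 10.13%


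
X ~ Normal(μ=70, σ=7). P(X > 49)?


z = (49-70)/7 = -3.0
P(X > 49) = 1 - P(Z ≤ -3.0) = 1 - 0.0013 = 0.9987

P(X > 49) ≈ 0.9987


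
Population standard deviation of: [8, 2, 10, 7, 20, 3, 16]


Mean = 66/7
  (8-66/7)²=100/49
  (2-66/7)²=2704/49
  (10-66/7)²=16/49
  (7-66/7)²=289/49
  (20-66/7)²=5476/49
  (3-66/7)²=2025/49
  (16-66/7)²=2116/49
Σ(x-μ)² = 1818/7
σ² = (1818/7)/7 = 1818/49

σ = √(1818/49) ≈ 6.0911


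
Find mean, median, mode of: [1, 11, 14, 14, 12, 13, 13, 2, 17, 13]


Sorted: [1, 2, 11, 12, 13, 13, 13, 14, 14, 17]
Mean = 110/10 = 11
Median = 13
Freq: {1: 1, 11: 1, 14: 2, 12: 1, 13: 3, 2: 1, 17: 1}
Mode: [13]

Mean=11, Median=13, Mode=13


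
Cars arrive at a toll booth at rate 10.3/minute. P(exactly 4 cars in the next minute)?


Poisson(λ=10.3): P(X=4) = e^(-λ)×λ^k/k!
= e^(-10.3) × 10.3^4 / 4!
≈ 3.363309519e-05 × 11255.0881 / 24 ≈ 0.015773

P(X=4) ≈ 0.015773 ≈ 1.58%


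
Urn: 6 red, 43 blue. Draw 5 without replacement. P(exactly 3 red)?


Hypergeometric: C(6,3)×C(43,2)/C(49,5)
= 20×903/1906884 = 215/22701

P(X=3) = 215/22701 ≈ 0.95%


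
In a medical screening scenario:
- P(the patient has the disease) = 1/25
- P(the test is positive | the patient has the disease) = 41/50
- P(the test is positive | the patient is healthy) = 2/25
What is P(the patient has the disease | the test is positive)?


Using Bayes' theorem:
P(A|B) = P(B|A)·P(A) / P(B)

P(the test is positive) = 41/50 × 1/25 + 2/25 × 24/25
= 41/1250 + 48/625 = 137/1250

P(the patient has the disease|the test is positive) = (41/1250) / (137/1250) = 41/137

P(the patient has the disease|the test is positive) = 41/137 ≈ 29.93%


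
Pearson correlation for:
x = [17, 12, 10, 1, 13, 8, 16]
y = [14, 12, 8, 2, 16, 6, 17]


n=7, Σx=77, Σy=75, Σxy=992, Σx²=1023, Σy²=989
r = (7×992 - 77×75)/√((7×1023 - 77²)(7×989 - 75²))
= 1169/√(1232×1298) = 1169/√1599136 ≈ 1169/1264.5695 ≈ 0.9244

r ≈ 0.9244


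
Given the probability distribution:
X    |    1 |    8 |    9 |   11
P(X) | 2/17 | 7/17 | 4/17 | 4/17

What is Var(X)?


E[X] = 138/17
E[X²] = 74
Var(X) = E[X²] - (E[X])² = 74 - 19044/289 = 2342/289

Var(X) = 2342/289 ≈ 8.1038


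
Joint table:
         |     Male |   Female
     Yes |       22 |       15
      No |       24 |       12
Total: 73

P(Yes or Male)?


P(Yes∨Male) = P(Yes) + P(Male) - P(Yes∧Male)
= (37 + 46 - 22)/73 = 61/73

P = 61/73 ≈ 83.56%


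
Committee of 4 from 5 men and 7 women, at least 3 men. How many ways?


Count by #men:
  3M,1W: C(5,3)×C(7,1)=70
  4M,0W: C(5,4)×C(7,0)=5
Total = 75

75


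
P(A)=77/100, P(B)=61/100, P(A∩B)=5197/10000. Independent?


P(A)×P(B) = 4697/10000
P(A∩B) = 5197/10000
Not equal → NOT independent

No, not independent
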